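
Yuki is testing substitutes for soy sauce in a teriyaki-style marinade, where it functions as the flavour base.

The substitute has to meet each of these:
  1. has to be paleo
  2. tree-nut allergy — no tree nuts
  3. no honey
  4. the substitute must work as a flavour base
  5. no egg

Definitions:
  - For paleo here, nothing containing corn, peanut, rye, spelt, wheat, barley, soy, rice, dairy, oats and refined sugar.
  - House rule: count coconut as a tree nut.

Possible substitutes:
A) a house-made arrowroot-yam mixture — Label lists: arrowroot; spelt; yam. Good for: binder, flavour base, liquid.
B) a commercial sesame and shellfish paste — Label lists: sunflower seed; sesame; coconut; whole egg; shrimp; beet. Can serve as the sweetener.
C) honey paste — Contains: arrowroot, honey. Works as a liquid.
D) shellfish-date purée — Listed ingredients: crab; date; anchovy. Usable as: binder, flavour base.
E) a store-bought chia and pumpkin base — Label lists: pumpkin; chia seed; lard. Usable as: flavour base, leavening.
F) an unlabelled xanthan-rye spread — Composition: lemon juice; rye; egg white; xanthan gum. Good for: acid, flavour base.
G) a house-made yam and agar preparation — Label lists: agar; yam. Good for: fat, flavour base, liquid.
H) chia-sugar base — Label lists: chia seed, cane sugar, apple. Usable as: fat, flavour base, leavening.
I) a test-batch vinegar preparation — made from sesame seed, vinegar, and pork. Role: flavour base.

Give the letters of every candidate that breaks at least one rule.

A: has spelt, so not paleo — no
B: not usable as a flavour base; has coconut, so not tree-nut-free (and 1 more) — out
C: not usable as a flavour base; has honey, so not honey-free — no
D: no egg, paleo — keep
E: works as a flavour base, no honey, paleo — keep
F: has rye, so not paleo; has egg white, so not egg-free — out
G: only yam and agar; none excluded — OK
H: has cane sugar, so not paleo — no
I: every rule checks out — OK

A, B, C, F, H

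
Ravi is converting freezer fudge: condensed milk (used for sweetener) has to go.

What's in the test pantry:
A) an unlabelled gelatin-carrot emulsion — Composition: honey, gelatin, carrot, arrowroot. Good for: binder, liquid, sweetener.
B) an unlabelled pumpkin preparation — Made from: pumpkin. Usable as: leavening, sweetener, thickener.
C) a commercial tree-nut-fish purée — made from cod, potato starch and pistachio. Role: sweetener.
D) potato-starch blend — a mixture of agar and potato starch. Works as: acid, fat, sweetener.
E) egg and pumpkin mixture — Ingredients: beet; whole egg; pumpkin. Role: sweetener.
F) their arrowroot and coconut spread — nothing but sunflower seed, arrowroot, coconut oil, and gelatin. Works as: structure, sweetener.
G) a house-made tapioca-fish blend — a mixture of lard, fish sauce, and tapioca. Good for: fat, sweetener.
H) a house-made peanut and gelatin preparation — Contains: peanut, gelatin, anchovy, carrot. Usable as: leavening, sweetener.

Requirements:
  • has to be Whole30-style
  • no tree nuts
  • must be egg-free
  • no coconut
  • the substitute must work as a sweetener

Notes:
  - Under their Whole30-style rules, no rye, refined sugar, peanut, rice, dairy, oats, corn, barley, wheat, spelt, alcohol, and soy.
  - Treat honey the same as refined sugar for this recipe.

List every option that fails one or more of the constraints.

A: has honey, so not Whole30-style — out
B: works as a sweetener, no coconut, no egg — keep
C: has pistachio, so not tree-nut-free — no
D: every rule checks out — valid
E: has whole egg, so not egg-free — no
F: has coconut oil, so not coconut-free — reject
G: nothing on the exclusion list — OK
H: has peanut, so not Whole30-style — no

A, C, E, F, H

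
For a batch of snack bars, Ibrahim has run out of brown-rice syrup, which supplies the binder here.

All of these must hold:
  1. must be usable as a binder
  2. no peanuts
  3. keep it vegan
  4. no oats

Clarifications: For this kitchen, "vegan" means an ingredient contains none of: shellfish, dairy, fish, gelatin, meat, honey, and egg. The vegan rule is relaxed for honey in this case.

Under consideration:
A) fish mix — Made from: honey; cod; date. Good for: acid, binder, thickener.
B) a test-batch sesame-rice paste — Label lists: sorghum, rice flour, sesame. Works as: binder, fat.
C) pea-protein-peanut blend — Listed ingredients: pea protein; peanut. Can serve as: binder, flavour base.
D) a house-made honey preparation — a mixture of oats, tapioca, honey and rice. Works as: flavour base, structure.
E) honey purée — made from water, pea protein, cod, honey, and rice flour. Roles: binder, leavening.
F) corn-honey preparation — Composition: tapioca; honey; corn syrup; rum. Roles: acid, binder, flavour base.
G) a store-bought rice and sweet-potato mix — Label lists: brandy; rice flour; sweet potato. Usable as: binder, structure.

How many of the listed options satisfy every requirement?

A: has cod, so not vegan — reject
B: every rule checks out — valid
C: has peanut, so not peanut-free — reject
D: not usable as a binder; has oats, so not oat-free — reject
E: has cod, so not vegan — no
F: honey is permitted under the vegan carve-out; nothing else excluded — keep
G: vegan, no peanut — OK

3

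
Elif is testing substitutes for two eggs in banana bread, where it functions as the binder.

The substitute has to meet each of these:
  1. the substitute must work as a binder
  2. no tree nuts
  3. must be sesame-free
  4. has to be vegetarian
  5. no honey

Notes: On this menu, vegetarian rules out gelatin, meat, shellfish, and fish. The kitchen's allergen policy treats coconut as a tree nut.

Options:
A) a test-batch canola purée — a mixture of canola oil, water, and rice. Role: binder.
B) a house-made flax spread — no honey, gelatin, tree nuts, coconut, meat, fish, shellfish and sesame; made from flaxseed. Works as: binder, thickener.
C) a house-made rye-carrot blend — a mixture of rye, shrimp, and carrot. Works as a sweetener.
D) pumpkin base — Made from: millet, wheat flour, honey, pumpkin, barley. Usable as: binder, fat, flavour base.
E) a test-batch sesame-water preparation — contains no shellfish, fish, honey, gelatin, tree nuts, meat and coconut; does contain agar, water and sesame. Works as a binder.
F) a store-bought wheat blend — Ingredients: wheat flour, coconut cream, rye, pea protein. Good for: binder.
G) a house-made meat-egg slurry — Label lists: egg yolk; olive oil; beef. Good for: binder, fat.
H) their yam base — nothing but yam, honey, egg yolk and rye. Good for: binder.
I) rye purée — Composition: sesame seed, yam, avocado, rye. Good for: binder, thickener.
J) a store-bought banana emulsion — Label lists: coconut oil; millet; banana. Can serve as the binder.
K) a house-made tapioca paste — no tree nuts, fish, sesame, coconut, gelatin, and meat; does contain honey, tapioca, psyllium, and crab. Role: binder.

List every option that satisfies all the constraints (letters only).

A: only rice, water, and canola oil; none excluded — OK
B: no sesame, no honey — valid
C: not usable as a binder; has shrimp, so not vegetarian — no
D: has honey, so not honey-free — out
E: has sesame, so not sesame-free — out
F: has coconut cream, so not tree-nut-free — out
G: has beef, so not vegetarian — no
H: has honey, so not honey-free — no
I: has sesame seed, so not sesame-free — out
J: has coconut oil, so not tree-nut-free — reject
K: has crab, so not vegetarian; has honey, so not honey-free — reject

A, B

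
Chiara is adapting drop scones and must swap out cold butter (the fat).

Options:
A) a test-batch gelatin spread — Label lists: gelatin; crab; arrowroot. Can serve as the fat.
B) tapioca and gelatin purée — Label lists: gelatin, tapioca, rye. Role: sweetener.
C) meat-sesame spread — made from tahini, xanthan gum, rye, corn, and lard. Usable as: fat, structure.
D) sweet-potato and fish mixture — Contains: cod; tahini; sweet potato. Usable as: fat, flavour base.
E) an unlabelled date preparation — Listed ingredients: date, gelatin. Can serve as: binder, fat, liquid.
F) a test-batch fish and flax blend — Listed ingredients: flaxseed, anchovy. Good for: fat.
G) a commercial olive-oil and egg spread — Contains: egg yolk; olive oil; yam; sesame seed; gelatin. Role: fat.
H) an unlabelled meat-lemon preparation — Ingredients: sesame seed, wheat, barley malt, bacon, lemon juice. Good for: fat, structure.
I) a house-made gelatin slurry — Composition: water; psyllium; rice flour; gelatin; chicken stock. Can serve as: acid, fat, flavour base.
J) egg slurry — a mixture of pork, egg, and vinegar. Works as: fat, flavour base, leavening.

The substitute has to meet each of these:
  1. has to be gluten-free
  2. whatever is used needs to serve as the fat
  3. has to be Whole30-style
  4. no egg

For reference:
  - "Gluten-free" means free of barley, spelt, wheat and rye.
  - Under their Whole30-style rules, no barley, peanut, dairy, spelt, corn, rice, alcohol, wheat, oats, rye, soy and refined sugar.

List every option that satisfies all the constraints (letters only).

A: Whole30-style, no egg — keep
B: not usable as a fat; has rye, so not gluten-free (and 1 more) — out
C: has rye, so not gluten-free; has corn, so not Whole30-style — no
D: only cod, tahini, and sweet potato; none excluded — keep
E: all constraints satisfied — OK
F: works as a fat, no egg, gluten-free — valid
G: has egg yolk, so not egg-free — out
H: has barley malt, so not gluten-free; has barley malt, so not Whole30-style — no
I: has rice flour, so not Whole30-style — reject
J: has egg, so not egg-free — reject

A, D, E, F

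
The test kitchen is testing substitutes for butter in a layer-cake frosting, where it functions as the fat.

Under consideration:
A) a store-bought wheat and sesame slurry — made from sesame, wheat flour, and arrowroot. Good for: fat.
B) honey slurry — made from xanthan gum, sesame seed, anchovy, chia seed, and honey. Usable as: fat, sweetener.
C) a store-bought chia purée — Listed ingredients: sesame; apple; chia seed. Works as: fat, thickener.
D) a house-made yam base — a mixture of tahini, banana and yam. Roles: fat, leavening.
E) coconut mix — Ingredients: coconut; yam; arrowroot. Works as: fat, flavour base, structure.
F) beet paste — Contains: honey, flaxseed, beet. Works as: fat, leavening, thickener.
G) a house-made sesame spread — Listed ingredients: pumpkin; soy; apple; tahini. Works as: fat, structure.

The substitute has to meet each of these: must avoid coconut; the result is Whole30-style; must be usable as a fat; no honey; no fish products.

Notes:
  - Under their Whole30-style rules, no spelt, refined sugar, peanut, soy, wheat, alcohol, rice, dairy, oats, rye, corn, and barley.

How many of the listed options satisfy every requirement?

2

A: has wheat flour, so not Whole30-style — reject
B: has anchovy, so not fish-free; has honey, so not honey-free — reject
C: only sesame, apple, and chia seed; none excluded — OK
D: works as a fat, no honey, no fish — valid
E: has coconut, so not coconut-free — out
F: has honey, so not honey-free — out
G: has soy, so not Whole30-style — no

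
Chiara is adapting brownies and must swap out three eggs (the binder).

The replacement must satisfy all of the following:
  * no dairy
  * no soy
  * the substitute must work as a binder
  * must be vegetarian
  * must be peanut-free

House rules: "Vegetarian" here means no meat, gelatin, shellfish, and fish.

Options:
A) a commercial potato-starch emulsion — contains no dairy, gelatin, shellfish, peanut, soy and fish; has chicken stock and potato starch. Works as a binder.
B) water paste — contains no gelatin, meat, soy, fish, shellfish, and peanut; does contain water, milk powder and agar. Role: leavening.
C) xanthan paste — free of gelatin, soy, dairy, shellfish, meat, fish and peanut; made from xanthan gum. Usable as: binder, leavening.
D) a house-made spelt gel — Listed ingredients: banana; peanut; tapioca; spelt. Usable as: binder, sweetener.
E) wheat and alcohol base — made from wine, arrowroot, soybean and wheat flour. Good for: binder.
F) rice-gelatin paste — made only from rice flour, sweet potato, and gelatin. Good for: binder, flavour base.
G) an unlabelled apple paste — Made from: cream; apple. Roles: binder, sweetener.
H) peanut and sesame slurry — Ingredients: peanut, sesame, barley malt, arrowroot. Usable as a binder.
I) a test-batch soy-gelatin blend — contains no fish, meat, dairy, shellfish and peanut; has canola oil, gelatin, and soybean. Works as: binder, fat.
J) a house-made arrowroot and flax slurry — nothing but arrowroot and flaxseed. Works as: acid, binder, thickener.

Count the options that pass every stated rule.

A: has chicken stock, so not vegetarian — out
B: not usable as a binder; has milk powder, so not dairy-free — out
C: nothing on the exclusion list — keep
D: has peanut, so not peanut-free — no
E: has soybean, so not soy-free — out
F: has gelatin, so not vegetarian — out
G: has cream, so not dairy-free — reject
H: has peanut, so not peanut-free — reject
I: has gelatin, so not vegetarian; has soybean, so not soy-free — no
J: only flaxseed and arrowroot; none excluded — OK

2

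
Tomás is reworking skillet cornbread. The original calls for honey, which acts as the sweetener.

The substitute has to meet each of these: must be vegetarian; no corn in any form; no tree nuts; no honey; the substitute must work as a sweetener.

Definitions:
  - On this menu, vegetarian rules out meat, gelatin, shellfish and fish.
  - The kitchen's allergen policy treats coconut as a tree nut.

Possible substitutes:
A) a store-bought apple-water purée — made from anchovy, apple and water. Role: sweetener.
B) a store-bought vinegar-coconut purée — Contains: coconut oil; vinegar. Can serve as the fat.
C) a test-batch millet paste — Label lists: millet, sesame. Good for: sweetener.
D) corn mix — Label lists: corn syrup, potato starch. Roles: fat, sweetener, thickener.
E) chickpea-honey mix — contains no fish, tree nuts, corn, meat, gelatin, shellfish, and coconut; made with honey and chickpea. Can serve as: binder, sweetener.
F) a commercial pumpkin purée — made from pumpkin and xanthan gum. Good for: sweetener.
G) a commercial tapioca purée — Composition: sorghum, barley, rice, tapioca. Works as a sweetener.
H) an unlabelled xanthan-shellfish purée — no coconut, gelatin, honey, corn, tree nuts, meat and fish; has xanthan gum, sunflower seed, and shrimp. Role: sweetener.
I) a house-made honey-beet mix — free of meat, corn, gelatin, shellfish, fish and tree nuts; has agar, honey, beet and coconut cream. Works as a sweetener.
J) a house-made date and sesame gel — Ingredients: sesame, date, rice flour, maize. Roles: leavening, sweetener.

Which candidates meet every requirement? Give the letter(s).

C, F, G

A: has anchovy, so not vegetarian — reject
B: not usable as a sweetener; has coconut oil, so not tree-nut-free — out
C: every rule checks out — keep
D: has corn syrup, so not corn-free — reject
E: has honey, so not honey-free — out
F: nothing on the exclusion list — valid
G: vegetarian, no honey — keep
H: has shrimp, so not vegetarian — out
I: has coconut cream, so not tree-nut-free; has honey, so not honey-free — out
J: has maize, so not corn-free — reject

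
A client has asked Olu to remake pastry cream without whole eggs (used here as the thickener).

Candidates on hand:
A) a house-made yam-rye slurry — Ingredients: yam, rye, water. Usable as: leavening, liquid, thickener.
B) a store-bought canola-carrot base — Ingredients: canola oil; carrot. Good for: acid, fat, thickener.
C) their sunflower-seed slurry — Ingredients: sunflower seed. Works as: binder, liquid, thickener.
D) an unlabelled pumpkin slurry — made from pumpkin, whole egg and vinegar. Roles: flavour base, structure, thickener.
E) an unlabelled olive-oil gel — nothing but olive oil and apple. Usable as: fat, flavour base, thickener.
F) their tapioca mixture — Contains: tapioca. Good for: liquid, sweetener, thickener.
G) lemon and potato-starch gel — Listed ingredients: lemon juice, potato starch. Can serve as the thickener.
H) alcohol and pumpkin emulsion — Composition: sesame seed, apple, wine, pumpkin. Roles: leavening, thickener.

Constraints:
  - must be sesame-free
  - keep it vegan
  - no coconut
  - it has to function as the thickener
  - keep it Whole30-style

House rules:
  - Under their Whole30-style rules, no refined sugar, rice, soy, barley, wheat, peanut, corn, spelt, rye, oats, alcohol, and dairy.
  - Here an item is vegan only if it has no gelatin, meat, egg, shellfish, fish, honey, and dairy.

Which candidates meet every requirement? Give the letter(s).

B, C, E, F, G

A: has rye, so not Whole30-style — out
B: only carrot and canola oil; none excluded — OK
C: only sunflower seed; none excluded — OK
D: has whole egg, so not vegan — out
E: every rule checks out — keep
F: only tapioca; none excluded — valid
G: works as a thickener, Whole30-style, no sesame — keep
H: has wine, so not Whole30-style; has sesame seed, so not sesame-free — reject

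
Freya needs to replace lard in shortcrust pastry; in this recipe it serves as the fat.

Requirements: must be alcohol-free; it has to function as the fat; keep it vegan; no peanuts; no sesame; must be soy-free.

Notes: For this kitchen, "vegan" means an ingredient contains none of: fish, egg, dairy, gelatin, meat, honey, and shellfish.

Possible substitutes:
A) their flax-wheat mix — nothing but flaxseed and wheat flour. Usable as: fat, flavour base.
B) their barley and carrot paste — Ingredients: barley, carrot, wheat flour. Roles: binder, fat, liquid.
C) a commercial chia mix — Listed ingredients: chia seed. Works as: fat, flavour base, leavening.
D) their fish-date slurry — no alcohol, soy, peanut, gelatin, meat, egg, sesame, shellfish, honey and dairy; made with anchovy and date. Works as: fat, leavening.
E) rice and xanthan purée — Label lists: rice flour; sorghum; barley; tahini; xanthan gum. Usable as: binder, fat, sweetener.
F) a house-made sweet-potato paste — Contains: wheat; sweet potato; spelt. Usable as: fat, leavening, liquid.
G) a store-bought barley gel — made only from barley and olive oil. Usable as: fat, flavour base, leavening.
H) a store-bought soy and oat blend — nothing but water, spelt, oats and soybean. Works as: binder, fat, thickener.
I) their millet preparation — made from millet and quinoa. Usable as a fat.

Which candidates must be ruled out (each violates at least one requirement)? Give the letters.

A: works as a fat, no sesame, no alcohol — valid
B: nothing on the exclusion list — valid
C: every rule checks out — valid
D: has anchovy, so not vegan — out
E: has tahini, so not sesame-free — no
F: only spelt, wheat and sweet potato; none excluded — OK
G: only barley and olive oil; none excluded — keep
H: has soybean, so not soy-free — no
I: only quinoa and millet; none excluded — OK

D, E, H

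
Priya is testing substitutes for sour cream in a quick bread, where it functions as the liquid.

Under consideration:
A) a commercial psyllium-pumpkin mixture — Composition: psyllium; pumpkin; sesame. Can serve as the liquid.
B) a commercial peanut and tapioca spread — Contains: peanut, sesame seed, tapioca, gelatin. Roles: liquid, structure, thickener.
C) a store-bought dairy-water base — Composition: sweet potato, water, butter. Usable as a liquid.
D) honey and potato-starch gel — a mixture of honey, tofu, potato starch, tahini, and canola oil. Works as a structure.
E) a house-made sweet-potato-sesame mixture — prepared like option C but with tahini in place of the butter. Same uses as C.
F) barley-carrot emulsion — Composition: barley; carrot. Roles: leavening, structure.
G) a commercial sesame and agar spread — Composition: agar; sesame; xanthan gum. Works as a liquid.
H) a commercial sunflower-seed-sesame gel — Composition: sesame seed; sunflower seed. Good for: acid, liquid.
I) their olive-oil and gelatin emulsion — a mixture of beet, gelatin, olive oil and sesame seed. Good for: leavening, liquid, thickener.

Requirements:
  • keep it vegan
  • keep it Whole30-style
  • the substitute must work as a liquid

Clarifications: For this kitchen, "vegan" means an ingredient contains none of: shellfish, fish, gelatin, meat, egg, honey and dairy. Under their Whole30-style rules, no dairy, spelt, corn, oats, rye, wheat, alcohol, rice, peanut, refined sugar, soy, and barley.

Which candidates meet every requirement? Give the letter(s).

A, E, G, H

A: only sesame, pumpkin and psyllium; none excluded — OK
B: has gelatin, so not vegan; has peanut, so not Whole30-style — out
C: has butter, so not vegan; has butter, so not Whole30-style — reject
D: not usable as a liquid; has honey, so not vegan (and 1 more) — reject
E: works as a liquid, vegan, Whole30-style — valid
F: not usable as a liquid; has barley, so not Whole30-style — reject
G: vegan, Whole30-style — OK
H: only sesame seed and sunflower seed; none excluded — keep
I: has gelatin, so not vegan — no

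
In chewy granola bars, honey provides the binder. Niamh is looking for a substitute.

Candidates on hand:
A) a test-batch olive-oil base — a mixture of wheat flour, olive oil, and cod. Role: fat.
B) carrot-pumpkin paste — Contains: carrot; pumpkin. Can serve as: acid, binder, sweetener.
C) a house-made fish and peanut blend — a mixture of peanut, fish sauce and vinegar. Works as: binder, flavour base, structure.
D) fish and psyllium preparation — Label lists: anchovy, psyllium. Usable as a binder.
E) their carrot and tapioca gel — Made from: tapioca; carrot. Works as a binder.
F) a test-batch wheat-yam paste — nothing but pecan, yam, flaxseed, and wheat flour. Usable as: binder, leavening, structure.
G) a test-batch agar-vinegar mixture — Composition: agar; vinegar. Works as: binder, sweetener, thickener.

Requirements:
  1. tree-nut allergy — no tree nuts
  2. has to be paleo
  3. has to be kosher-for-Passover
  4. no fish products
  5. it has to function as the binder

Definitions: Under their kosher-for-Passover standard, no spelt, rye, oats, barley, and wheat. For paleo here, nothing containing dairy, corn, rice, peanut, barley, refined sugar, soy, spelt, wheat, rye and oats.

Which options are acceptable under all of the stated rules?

A: not usable as a binder; has wheat flour, so not kosher-for-Passover (and 2 more) — reject
B: only pumpkin and carrot; none excluded — valid
C: has peanut, so not paleo; has fish sauce, so not fish-free — reject
D: has anchovy, so not fish-free — no
E: kosher-for-Passover, no fish — valid
F: has wheat flour, so not kosher-for-Passover; has wheat flour, so not paleo (and 1 more) — reject
G: every rule checks out — OK

B, E, G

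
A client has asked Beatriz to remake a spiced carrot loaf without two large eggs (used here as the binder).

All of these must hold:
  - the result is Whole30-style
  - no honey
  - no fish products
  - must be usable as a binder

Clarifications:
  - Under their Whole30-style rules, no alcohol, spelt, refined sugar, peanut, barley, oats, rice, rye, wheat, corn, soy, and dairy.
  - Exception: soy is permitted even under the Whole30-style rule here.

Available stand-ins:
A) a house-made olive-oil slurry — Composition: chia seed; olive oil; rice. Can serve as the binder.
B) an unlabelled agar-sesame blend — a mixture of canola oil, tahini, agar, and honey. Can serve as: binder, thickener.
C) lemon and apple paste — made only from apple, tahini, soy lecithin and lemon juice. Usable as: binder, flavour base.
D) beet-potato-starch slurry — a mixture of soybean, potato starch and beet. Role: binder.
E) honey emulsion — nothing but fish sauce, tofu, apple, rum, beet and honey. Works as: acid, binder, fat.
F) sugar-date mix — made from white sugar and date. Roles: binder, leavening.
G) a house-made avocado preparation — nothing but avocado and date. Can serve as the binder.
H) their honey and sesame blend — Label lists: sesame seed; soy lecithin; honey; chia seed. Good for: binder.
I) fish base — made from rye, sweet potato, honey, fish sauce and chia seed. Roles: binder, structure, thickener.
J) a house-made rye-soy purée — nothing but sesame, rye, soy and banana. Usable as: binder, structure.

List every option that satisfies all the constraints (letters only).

C, D, G

A: has rice, so not Whole30-style — out
B: has honey, so not honey-free — reject
C: soy is permitted under the Whole30-style carve-out; nothing else excluded — keep
D: soy is permitted under the Whole30-style carve-out; nothing else excluded — keep
E: has rum, so not Whole30-style; has honey, so not honey-free (and 1 more) — no
F: has white sugar, so not Whole30-style — reject
G: works as a binder, no fish, no honey — keep
H: has honey, so not honey-free — out
I: has rye, so not Whole30-style; has honey, so not honey-free (and 1 more) — no
J: has rye, so not Whole30-style — no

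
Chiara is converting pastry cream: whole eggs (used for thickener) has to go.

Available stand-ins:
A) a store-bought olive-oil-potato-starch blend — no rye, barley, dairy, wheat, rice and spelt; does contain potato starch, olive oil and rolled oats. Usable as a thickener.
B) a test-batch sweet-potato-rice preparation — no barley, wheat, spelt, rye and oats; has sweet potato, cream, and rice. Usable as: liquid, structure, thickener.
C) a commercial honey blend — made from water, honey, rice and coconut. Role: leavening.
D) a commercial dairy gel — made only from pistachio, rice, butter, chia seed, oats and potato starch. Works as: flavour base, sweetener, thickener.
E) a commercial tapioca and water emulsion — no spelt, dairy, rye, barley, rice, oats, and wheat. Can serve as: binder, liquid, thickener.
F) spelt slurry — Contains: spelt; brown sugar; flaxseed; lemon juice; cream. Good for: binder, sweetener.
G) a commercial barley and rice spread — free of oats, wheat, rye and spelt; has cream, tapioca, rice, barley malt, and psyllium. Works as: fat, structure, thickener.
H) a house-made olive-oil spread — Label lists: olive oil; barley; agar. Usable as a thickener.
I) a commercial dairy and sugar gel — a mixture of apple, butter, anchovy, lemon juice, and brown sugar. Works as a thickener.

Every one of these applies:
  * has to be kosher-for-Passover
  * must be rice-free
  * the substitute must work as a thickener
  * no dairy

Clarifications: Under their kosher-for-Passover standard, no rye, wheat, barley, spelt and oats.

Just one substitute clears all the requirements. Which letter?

E

A: has rolled oats, so not kosher-for-Passover — no
B: has cream, so not dairy-free; has rice, so not rice-free — reject
C: not usable as a thickener; has rice, so not rice-free — no
D: has oats, so not kosher-for-Passover; has butter, so not dairy-free (and 1 more) — out
E: works as a thickener, no rice, no dairy — OK
F: not usable as a thickener; has spelt, so not kosher-for-Passover (and 1 more) — no
G: has barley malt, so not kosher-for-Passover; has cream, so not dairy-free (and 1 more) — out
H: has barley, so not kosher-for-Passover — out
I: has butter, so not dairy-free — no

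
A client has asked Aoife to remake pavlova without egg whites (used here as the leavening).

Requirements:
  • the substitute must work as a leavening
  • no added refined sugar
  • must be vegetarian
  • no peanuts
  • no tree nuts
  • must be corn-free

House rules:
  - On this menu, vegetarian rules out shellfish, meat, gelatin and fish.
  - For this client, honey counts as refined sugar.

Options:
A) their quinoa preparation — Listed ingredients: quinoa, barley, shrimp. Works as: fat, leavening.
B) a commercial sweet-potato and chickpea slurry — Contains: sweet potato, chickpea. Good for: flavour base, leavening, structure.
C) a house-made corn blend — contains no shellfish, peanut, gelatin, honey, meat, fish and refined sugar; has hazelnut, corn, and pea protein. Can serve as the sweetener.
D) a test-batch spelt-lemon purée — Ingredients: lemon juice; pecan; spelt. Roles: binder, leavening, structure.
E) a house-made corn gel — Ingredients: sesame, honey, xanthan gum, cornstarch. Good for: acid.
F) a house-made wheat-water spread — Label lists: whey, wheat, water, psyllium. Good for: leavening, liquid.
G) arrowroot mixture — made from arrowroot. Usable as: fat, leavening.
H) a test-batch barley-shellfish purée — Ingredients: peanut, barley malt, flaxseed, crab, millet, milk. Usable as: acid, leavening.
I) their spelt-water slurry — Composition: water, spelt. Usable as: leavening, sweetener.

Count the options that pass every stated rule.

4

A: has shrimp, so not vegetarian — reject
B: works as a leavening, no peanut, no-added-sugar — OK
C: not usable as a leavening; has corn, so not corn-free (and 1 more) — no
D: has pecan, so not tree-nut-free — out
E: not usable as a leavening; has cornstarch, so not corn-free (and 1 more) — reject
F: all constraints satisfied — keep
G: works as a leavening, no tree nuts, no-added-sugar — valid
H: has crab, so not vegetarian; has peanut, so not peanut-free — reject
I: only spelt and water; none excluded — valid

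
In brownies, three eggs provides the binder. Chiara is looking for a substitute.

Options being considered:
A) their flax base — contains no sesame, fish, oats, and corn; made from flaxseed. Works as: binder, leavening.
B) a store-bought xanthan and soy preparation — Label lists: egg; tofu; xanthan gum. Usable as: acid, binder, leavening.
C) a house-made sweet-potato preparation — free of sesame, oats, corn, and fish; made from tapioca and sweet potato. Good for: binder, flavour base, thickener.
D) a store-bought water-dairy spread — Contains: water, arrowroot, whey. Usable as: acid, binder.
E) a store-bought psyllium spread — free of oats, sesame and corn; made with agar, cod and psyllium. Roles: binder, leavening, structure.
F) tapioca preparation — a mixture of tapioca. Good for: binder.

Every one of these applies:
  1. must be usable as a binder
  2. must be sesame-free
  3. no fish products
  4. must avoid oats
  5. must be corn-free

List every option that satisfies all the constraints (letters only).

A: no corn, no sesame — OK
B: no sesame, no corn — valid
C: no oats, no sesame — keep
D: works as a binder, no fish, no sesame — valid
E: has cod, so not fish-free — no
F: only tapioca; none excluded — valid

A, B, C, D, F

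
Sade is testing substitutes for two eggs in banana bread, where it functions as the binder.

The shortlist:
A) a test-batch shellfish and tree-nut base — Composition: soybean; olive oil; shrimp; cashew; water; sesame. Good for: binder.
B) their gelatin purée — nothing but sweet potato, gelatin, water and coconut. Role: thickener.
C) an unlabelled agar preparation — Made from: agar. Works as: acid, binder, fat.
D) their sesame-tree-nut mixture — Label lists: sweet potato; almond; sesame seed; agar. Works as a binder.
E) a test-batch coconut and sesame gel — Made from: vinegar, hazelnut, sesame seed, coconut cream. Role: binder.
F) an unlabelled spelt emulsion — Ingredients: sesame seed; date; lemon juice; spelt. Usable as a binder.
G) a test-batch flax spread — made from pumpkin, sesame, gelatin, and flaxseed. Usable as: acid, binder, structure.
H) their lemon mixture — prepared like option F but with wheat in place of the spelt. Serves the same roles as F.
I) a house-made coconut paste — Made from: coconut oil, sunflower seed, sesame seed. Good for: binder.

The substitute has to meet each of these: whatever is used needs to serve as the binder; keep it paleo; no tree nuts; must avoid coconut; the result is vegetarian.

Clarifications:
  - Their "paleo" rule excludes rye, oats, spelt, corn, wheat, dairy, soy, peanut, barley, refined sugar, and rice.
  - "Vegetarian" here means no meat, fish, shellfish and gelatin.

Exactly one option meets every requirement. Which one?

A: has soybean, so not paleo; has shrimp, so not vegetarian (and 1 more) — reject
B: not usable as a binder; has gelatin, so not vegetarian (and 1 more) — reject
C: only agar; none excluded — OK
D: has almond, so not tree-nut-free — no
E: has hazelnut, so not tree-nut-free; has coconut cream, so not coconut-free — no
F: has spelt, so not paleo — out
G: has gelatin, so not vegetarian — reject
H: has wheat, so not paleo — reject
I: has coconut oil, so not coconut-free — reject

C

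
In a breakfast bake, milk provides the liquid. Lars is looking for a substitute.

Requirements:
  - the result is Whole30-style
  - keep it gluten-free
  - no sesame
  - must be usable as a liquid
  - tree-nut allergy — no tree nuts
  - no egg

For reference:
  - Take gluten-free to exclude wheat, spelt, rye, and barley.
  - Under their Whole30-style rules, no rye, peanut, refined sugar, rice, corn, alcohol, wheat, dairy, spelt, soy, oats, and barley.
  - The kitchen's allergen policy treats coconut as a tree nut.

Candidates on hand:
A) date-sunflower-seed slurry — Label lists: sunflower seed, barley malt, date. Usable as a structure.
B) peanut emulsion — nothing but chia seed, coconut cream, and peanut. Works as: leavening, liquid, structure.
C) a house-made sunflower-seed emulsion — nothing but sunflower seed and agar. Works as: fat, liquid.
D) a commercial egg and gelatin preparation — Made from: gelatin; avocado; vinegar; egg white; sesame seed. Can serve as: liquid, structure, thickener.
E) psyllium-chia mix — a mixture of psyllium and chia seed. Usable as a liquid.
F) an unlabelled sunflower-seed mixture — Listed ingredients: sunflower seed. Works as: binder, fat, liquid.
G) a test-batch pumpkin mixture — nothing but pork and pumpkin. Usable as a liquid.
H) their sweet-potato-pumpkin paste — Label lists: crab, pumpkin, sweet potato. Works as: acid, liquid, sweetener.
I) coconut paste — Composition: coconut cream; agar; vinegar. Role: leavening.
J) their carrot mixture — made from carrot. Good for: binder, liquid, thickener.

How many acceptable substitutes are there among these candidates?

A: not usable as a liquid; has barley malt, so not gluten-free (and 1 more) — out
B: has peanut, so not Whole30-style; has coconut cream, so not tree-nut-free — no
C: only sunflower seed and agar; none excluded — keep
D: has sesame seed, so not sesame-free; has egg white, so not egg-free — no
E: works as a liquid, Whole30-style, no egg — keep
F: only sunflower seed; none excluded — OK
G: tree-nut-free, Whole30-style — OK
H: only crab, sweet potato and pumpkin; none excluded — valid
I: not usable as a liquid; has coconut cream, so not tree-nut-free — reject
J: only carrot; none excluded — OK

6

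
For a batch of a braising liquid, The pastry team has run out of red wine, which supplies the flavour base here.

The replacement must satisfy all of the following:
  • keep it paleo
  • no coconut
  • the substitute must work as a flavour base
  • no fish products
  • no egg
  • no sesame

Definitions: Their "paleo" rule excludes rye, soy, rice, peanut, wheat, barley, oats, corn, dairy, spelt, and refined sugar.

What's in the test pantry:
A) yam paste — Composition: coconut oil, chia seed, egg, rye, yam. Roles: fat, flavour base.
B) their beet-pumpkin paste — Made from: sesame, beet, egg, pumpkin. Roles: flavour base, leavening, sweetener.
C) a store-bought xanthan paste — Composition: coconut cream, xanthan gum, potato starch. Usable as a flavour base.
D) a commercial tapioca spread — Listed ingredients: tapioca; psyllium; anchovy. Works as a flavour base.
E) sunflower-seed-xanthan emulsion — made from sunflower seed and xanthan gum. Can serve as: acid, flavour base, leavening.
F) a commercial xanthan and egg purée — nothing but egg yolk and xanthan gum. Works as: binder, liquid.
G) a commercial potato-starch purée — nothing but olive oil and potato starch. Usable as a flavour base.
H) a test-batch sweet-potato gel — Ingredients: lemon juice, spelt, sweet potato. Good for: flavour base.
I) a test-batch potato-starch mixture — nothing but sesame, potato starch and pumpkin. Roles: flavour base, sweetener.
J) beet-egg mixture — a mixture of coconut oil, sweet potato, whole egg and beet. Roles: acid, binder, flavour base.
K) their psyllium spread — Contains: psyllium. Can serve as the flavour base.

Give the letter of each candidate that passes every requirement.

A: has rye, so not paleo; has coconut oil, so not coconut-free (and 1 more) — no
B: has sesame, so not sesame-free; has egg, so not egg-free — out
C: has coconut cream, so not coconut-free — out
D: has anchovy, so not fish-free — reject
E: nothing on the exclusion list — OK
F: not usable as a flavour base; has egg yolk, so not egg-free — reject
G: only olive oil and potato starch; none excluded — keep
H: has spelt, so not paleo — out
I: has sesame, so not sesame-free — out
J: has coconut oil, so not coconut-free; has whole egg, so not egg-free — no
K: works as a flavour base, no coconut, no fish — OK

E, G, K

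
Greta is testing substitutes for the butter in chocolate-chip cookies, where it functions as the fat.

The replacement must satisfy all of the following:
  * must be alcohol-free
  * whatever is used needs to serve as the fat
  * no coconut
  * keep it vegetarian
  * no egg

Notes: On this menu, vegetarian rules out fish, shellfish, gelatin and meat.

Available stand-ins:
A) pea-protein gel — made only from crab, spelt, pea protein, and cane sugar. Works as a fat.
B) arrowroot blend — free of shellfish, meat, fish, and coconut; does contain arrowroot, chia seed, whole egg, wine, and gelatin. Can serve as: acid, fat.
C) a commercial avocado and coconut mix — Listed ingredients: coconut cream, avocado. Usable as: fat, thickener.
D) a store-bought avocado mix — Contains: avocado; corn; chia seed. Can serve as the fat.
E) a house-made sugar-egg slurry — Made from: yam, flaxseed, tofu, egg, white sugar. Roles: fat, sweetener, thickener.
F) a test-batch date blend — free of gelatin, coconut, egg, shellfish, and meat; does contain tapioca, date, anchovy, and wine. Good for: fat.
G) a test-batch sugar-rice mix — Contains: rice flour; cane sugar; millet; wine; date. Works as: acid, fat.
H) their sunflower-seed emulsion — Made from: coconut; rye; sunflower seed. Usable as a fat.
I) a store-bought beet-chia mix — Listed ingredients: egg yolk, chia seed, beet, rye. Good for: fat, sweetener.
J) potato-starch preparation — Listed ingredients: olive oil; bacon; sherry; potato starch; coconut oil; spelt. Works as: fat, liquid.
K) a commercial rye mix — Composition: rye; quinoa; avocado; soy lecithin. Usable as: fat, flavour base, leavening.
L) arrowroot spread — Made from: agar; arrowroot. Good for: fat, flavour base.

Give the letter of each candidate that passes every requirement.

A: has crab, so not vegetarian — reject
B: has gelatin, so not vegetarian; has wine, so not alcohol-free (and 1 more) — reject
C: has coconut cream, so not coconut-free — out
D: nothing on the exclusion list — keep
E: has egg, so not egg-free — no
F: has anchovy, so not vegetarian; has wine, so not alcohol-free — no
G: has wine, so not alcohol-free — out
H: has coconut, so not coconut-free — reject
I: has egg yolk, so not egg-free — out
J: has bacon, so not vegetarian; has sherry, so not alcohol-free (and 1 more) — out
K: rye and soy lecithin etc. — none of it excluded — OK
L: only arrowroot and agar; none excluded — valid

D, K, L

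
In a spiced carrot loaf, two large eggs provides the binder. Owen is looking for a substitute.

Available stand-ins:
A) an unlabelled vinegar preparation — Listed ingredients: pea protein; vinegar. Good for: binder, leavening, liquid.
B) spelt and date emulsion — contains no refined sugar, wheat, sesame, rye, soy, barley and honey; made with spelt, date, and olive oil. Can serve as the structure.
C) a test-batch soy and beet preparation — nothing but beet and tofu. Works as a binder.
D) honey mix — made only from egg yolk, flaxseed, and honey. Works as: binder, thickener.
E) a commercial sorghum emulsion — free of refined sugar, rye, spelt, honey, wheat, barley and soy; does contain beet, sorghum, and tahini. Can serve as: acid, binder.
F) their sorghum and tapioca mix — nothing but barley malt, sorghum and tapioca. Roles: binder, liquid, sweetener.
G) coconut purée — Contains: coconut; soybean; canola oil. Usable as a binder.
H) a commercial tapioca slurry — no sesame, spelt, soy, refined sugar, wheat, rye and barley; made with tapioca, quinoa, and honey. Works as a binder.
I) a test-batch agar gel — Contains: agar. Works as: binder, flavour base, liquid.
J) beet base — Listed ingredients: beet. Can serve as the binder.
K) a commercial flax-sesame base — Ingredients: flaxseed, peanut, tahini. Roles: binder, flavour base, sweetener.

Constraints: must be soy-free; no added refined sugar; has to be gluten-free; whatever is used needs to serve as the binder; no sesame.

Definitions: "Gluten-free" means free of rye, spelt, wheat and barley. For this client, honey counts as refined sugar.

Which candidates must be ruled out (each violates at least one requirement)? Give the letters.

B, C, D, E, F, G, H, K

A: nothing on the exclusion list — keep
B: not usable as a binder; has spelt, so not gluten-free — no
C: has tofu, so not soy-free — no
D: has honey, so not no-added-sugar — out
E: has tahini, so not sesame-free — reject
F: has barley malt, so not gluten-free — reject
G: has soybean, so not soy-free — no
H: has honey, so not no-added-sugar — reject
I: no sesame, no soy — OK
J: only beet; none excluded — valid
K: has tahini, so not sesame-free — out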